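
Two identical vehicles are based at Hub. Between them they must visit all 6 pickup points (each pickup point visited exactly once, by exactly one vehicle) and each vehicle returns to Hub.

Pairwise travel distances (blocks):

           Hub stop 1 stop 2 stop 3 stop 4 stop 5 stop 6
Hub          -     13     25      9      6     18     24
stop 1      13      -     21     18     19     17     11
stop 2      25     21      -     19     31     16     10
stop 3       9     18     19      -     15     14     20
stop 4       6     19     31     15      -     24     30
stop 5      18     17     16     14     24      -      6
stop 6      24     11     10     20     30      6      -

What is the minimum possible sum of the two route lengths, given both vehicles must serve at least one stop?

85 blocks — the smallest possible combined total.

Check every non-empty split of the stops between the two vehicles; for each half take its own optimal tour:
  {stop 1} + {stop 2, stop 3, stop 4, stop 5, stop 6}: 26 + 74 = 100
  {stop 2} + {stop 1, stop 3, stop 4, stop 5, stop 6}: 50 + 65 = 115
  {stop 1, stop 2} + {stop 3, stop 4, stop 5, stop 6}: 59 + 65 = 124
  {stop 3} + {stop 1, stop 2, stop 4, stop 5, stop 6}: 18 + 80 = 98
  {stop 1, stop 3} + {stop 2, stop 4, stop 5, stop 6}: 40 + 71 = 111
  {stop 2, stop 3} + {stop 1, stop 4, stop 5, stop 6}: 53 + 60 = 113
  … (31 splits in total)
  {stop 4} + {stop 1, stop 2, stop 3, stop 5, stop 6}: 12 + 73 = 85  ← best
Best: vehicle 1 Hub → stop 4 → Hub = 12; vehicle 2 Hub → stop 1 → stop 2 → stop 6 → stop 5 → stop 3 → Hub = 73; combined 85.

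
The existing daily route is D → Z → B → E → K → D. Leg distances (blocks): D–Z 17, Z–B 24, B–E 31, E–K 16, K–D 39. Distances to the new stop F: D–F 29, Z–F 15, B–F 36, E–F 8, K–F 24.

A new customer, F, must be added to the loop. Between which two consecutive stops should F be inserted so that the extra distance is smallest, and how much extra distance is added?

+13 blocks — insert F between B and E.

Insertion cost between consecutive stops i–j is d(i,F) + d(F,j) − d(i,j):
  between D and Z: 29 + 15 − 17 = 27
  between Z and B: 15 + 36 − 24 = 27
  between B and E: 36 + 8 − 31 = 13
  between E and K: 8 + 24 − 16 = 16
  between K and D: 24 + 29 − 39 = 14
Cheapest insertion is between B and E, adding 13.
New total = 127 + 13 = 140.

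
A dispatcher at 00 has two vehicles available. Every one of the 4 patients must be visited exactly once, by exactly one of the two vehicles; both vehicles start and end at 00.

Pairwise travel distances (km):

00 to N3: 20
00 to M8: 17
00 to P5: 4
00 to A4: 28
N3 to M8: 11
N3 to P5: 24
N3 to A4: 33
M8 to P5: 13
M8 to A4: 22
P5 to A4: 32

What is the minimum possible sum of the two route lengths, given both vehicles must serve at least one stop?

There are 2^3 − 1 = 7 ways to divide the 4 stops into two non-empty groups. For each, the best each vehicle can do is its own shortest tour through its group:
  {N3} + {M8, P5, A4}: 40 + 67 = 107
  {M8} + {N3, P5, A4}: 34 + 89 = 123
  {N3, M8} + {P5, A4}: 48 + 64 = 112
  {P5} + {N3, M8, A4}: 8 + 81 = 89
  {N3, P5} + {M8, A4}: 48 + 67 = 115
  {M8, P5} + {N3, A4}: 34 + 81 = 115
  … (7 splits in total)
Best: vehicle 1 00 → P5 → 00 = 8; vehicle 2 00 → N3 → M8 → A4 → 00 = 81; combined 89.

Minimum combined distance: 89 km.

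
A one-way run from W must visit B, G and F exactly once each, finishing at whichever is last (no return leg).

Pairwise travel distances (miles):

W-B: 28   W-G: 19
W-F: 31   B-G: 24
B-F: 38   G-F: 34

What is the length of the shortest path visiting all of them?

Shortest open route: 81 miles.

There are 3! = 6 possible orderings.
W → B → G → F: 28+24+34 = 86
W → B → F → G: 28+38+34 = 100
W → G → B → F: 19+24+38 = 81
W → G → F → B: 19+34+38 = 91
W → F → B → G: 31+38+24 = 93
W → F → G → B: 31+34+24 = 89
The minimum is 81.
One shortest path: W → G → B → F.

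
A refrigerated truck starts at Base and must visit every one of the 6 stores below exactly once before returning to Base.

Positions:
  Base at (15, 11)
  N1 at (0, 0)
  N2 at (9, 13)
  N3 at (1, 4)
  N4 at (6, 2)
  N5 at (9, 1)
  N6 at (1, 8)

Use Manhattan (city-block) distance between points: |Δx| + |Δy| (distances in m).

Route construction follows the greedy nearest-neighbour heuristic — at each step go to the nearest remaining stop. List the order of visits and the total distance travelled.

Total distance 70 m via the nearest-neighbour route Base → N2 → N5 → N4 → N3 → N6 → N1 → Base.

At Base the remaining stops are N2 8, N5 16, N6 17, N4 18, N3 21, N1 26; go to N2.
At N2 the remaining stops are N5 12, N6 13, N4 14, N3 17, N1 22; go to N5.
At N5 the remaining stops are N4 4, N1 10, N3 11, N6 15; go to N4.
At N4 the remaining stops are N3 7, N1 8, N6 11; go to N3.
At N3 the remaining stops are N6 4, N1 5; go to N6.
At N6 the remaining stops are N1 9; go to N1.
Return N1→Base: 26.
Total = 8 + 12 + 4 + 7 + 4 + 9 + 26 = 70.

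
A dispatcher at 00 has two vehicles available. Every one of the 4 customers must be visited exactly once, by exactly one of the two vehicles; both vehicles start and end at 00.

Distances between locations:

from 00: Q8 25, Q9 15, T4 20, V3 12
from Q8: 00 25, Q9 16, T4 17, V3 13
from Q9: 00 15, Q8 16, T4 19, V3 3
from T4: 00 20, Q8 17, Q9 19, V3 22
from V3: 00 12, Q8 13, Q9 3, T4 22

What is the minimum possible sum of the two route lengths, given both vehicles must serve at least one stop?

Minimum combined distance: 92.

Try each way of splitting the stops between the two vehicles (each non-empty) and, for each split, find the best tour for each vehicle:
  {Q8} + {Q9, T4, V3}: 50 + 54 = 104
  {Q9} + {Q8, T4, V3}: 30 + 62 = 92
  {Q8, Q9} + {T4, V3}: 56 + 54 = 110
  {T4} + {Q8, Q9, V3}: 40 + 56 = 96
  {Q8, T4} + {Q9, V3}: 62 + 30 = 92
  {Q9, T4} + {Q8, V3}: 54 + 50 = 104
  … (7 splits in total)
Best: vehicle 1 00 → Q9 → 00 = 30; vehicle 2 00 → T4 → Q8 → V3 → 00 = 62; combined 92.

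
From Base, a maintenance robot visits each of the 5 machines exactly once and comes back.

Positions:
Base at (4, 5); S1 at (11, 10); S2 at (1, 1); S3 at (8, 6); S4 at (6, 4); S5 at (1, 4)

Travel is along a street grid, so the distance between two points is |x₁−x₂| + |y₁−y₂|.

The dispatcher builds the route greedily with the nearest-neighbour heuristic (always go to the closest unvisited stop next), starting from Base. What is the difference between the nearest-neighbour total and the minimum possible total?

Excess over optimum: 2.

From Base: S4=3, S5=4, S3=5, S2=7, S1=12 → choose S4 (3).
From S4: S3=4, S5=5, S2=8, S1=11 → choose S3 (4).
From S3: S1=7, S5=9, S2=12 → choose S1 (7).
From S1: S5=16, S2=19 → choose S5 (16).
From S5: S2=3 → choose S2 (3).
NN route Base → S4 → S3 → S1 → S5 → S2 → Base costs 40.
Optimal: Base → S1 → S3 → S4 → S2 → S5 → Base costs 38 (by enumerating all 60 distinct tours).
Excess = 40 − 38 = 2.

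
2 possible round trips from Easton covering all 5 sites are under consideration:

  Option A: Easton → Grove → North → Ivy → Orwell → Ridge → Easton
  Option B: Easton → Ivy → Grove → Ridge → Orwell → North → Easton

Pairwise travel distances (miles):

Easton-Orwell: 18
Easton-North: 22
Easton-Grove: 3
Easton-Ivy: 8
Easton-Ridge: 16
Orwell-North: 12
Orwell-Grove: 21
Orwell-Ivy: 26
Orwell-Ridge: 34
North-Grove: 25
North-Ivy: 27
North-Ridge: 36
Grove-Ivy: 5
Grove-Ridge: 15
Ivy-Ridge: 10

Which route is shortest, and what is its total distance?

96 miles — Option B is the shortest.

Option A: 3 + 25 + 27 + 26 + 34 + 16 = 131
Option B: 8 + 5 + 15 + 34 + 12 + 22 = 96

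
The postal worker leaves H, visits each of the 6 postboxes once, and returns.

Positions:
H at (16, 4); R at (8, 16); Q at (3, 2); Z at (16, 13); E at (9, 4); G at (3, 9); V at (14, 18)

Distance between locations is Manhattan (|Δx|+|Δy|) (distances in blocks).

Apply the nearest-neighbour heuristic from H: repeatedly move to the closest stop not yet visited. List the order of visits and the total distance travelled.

H → [E:7 / Z:9 / Q:15 / V:16 / G:18 / R:20] → E (7)
E → [Q:8 / G:11 / R:13 / Z:16 / V:19] → Q (8)
Q → [G:7 / R:19 / Z:24 / V:27] → G (7)
G → [R:12 / Z:17 / V:20] → R (12)
R → [V:8 / Z:11] → V (8)
V → [Z:7] → Z (7)
Return Z→H: 9.
Total = 7 + 8 + 7 + 12 + 8 + 7 + 9 = 58.

58 blocks along H → E → Q → G → R → V → Z → H.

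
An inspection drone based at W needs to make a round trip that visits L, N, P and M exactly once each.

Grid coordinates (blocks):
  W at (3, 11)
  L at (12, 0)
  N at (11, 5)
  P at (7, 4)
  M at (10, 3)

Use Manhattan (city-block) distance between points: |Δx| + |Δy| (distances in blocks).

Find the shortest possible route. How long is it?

Minimum total distance: 40 blocks.

W - L - N - P - M - W: 20+6+5+4+15 = 50
W - L - N - M - P - W: 20+6+3+4+11 = 44
W - L - P - N - M - W: 20+9+5+3+15 = 52
W - L - P - M - N - W: 20+9+4+3+14 = 50
W - L - M - N - P - W: 20+5+3+5+11 = 44
W - L - M - P - N - W: 20+5+4+5+14 = 48
W - N - L - P - M - W: 14+6+9+4+15 = 48
W - N - L - M - P - W: 14+6+5+4+11 = 40
W - N - P - L - M - W: 14+5+9+5+15 = 48
W - N - M - L - P - W: 14+3+5+9+11 = 42
W - P - L - N - M - W: 11+9+6+3+15 = 44
W - P - N - L - M - W: 11+5+6+5+15 = 42
The minimum is 40.
One optimal route: W → N → L → M → P → W (or its reverse).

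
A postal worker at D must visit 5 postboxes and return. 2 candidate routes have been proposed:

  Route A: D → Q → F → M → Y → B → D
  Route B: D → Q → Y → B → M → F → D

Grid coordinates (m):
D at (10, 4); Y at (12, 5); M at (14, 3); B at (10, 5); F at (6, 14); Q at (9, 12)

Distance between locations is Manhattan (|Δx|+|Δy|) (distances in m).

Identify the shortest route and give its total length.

Route A: 9 + 5 + 19 + 4 + 2 + 1 = 40
Route B: 9 + 10 + 2 + 6 + 19 + 14 = 60

40 m — Route A is the shortest.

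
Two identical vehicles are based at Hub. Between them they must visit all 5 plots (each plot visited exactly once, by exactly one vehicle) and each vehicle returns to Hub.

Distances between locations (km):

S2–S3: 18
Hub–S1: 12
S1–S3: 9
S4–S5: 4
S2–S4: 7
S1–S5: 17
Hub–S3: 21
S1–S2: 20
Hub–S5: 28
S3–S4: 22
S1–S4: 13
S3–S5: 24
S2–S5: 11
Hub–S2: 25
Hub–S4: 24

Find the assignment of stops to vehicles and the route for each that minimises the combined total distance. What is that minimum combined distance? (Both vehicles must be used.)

Try each way of splitting the stops between the two vehicles (each non-empty) and, for each split, find the best tour for each vehicle:
  {S1} + {S2, S3, S4, S5}: 24 + 78 = 102
  {S2} + {S1, S3, S4, S5}: 50 + 73 = 123
  {S1, S2} + {S3, S4, S5}: 57 + 73 = 130
  {S3} + {S1, S2, S4, S5}: 42 + 65 = 107
  {S1, S3} + {S2, S4, S5}: 42 + 64 = 106
  {S2, S3} + {S1, S4, S5}: 64 + 57 = 121
  … (15 splits in total)
Best: vehicle 1 Hub → S1 → Hub = 24; vehicle 2 Hub → S3 → S2 → S4 → S5 → Hub = 78; combined 102.

102 km — the smallest possible combined total.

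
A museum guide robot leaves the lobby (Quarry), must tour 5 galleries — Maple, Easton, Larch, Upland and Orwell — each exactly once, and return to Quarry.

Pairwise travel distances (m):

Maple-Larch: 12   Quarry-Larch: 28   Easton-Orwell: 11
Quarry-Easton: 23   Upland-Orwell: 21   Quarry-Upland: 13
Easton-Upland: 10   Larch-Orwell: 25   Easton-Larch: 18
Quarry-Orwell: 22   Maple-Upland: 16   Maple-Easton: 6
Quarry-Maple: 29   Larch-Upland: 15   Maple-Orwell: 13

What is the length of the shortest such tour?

There are 60 distinct closed tours to check (reversals are equivalent).
Quarry → Maple → Easton → Larch → Upland → Orwell → Quarry: 29+6+18+15+21+22 = 111
Quarry → Maple → Easton → Larch → Orwell → Upland → Quarry: 29+6+18+25+21+13 = 112
Quarry → Maple → Easton → Upland → Larch → Orwell → Quarry: 29+6+10+15+25+22 = 107
Quarry → Maple → Easton → Upland → Orwell → Larch → Quarry: 29+6+10+21+25+28 = 119
Quarry → Maple → Easton → Orwell → Larch → Upland → Quarry: 29+6+11+25+15+13 = 99
Quarry → Maple → Easton → Orwell → Upland → Larch → Quarry: 29+6+11+21+15+28 = 110
Quarry → Maple → Larch → Easton → Upland → Orwell → Quarry: 29+12+18+10+21+22 = 112
Quarry → Maple → Larch → Easton → Orwell → Upland → Quarry: 29+12+18+11+21+13 = 104
Quarry → Maple → Larch → Upland → Easton → Orwell → Quarry: 29+12+15+10+11+22 = 99
Quarry → Maple → Larch → Upland → Orwell → Easton → Quarry: 29+12+15+21+11+23 = 111
Quarry → Maple → Larch → Orwell → Easton → Upland → Quarry: 29+12+25+11+10+13 = 100
Quarry → Maple → Larch → Orwell → Upland → Easton → Quarry: 29+12+25+21+10+23 = 120
Quarry → Maple → Upland → Easton → Larch → Orwell → Quarry: 29+16+10+18+25+22 = 120
Quarry → Maple → Upland → Easton → Orwell → Larch → Quarry: 29+16+10+11+25+28 = 119
… (46 more)
Quarry → Upland → Larch → Maple → Easton → Orwell → Quarry: 13+15+12+6+11+22 = 79  ← best
The minimum is 79.
One optimal route: Quarry → Upland → Larch → Maple → Easton → Orwell → Quarry (or its reverse).

79 m — the shortest possible round trip.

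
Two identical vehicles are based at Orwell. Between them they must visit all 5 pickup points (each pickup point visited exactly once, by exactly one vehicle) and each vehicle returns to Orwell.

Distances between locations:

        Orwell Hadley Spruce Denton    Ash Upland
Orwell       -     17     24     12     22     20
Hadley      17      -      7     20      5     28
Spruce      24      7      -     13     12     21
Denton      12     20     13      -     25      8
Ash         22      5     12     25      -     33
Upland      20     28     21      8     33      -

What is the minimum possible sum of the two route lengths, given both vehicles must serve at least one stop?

98 — the smallest possible combined total.

Try each way of splitting the stops between the two vehicles (each non-empty) and, for each split, find the best tour for each vehicle:
  {Hadley} + {Spruce, Denton, Ash, Upland}: 34 + 75 = 109
  {Spruce} + {Hadley, Denton, Ash, Upland}: 48 + 75 = 123
  {Hadley, Spruce} + {Denton, Ash, Upland}: 48 + 75 = 123
  {Denton} + {Hadley, Spruce, Ash, Upland}: 24 + 75 = 99
  {Hadley, Denton} + {Spruce, Ash, Upland}: 49 + 75 = 124
  {Spruce, Denton} + {Hadley, Ash, Upland}: 49 + 75 = 124
  … (15 splits in total)
  {Hadley, Spruce, Ash} + {Denton, Upland}: 58 + 40 = 98  ← best
Best: vehicle 1 Orwell → Hadley → Spruce → Ash → Orwell = 58; vehicle 2 Orwell → Denton → Upland → Orwell = 40; combined 98.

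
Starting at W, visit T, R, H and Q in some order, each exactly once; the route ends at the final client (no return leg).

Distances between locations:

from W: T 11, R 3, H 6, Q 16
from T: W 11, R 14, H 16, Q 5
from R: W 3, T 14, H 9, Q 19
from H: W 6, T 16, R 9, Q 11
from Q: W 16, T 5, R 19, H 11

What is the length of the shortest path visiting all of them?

There are 4! = 24 possible orderings.
W → T → R → H → Q: 11+14+9+11 = 45
W → T → R → Q → H: 11+14+19+11 = 55
W → T → H → R → Q: 11+16+9+19 = 55
W → T → H → Q → R: 11+16+11+19 = 57
W → T → Q → R → H: 11+5+19+9 = 44
W → T → Q → H → R: 11+5+11+9 = 36
W → R → T → H → Q: 3+14+16+11 = 44
W → R → T → Q → H: 3+14+5+11 = 33
W → R → H → T → Q: 3+9+16+5 = 33
W → R → H → Q → T: 3+9+11+5 = 28
W → R → Q → T → H: 3+19+5+16 = 43
W → R → Q → H → T: 3+19+11+16 = 49
W → H → T → R → Q: 6+16+14+19 = 55
W → H → T → Q → R: 6+16+5+19 = 46
… (10 more)
The minimum is 28.
One shortest path: W → R → H → Q → T.

Minimum one-way distance = 28.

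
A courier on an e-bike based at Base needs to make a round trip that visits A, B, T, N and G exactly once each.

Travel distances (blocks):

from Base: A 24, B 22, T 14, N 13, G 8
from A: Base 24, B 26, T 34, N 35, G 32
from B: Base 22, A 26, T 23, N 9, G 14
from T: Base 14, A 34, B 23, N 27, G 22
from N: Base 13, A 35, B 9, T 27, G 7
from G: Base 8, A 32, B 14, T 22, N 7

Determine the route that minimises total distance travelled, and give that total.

Shortest round trip = 98 blocks.

With 5 stops there are 5!/2 = 60 distinct round trips (a route and its reverse cost the same).
Base→A→B→T→N→G→Base: 24+26+23+27+7+8 = 115
Base→A→B→T→G→N→Base: 24+26+23+22+7+13 = 115
Base→A→B→N→T→G→Base: 24+26+9+27+22+8 = 116
Base→A→B→N→G→T→Base: 24+26+9+7+22+14 = 102
Base→A→B→G→T→N→Base: 24+26+14+22+27+13 = 126
Base→A→B→G→N→T→Base: 24+26+14+7+27+14 = 112
Base→A→T→B→N→G→Base: 24+34+23+9+7+8 = 105
Base→A→T→B→G→N→Base: 24+34+23+14+7+13 = 115
Base→A→T→N→B→G→Base: 24+34+27+9+14+8 = 116
Base→A→T→N→G→B→Base: 24+34+27+7+14+22 = 128
Base→A→T→G→B→N→Base: 24+34+22+14+9+13 = 116
Base→A→T→G→N→B→Base: 24+34+22+7+9+22 = 118
Base→A→N→B→T→G→Base: 24+35+9+23+22+8 = 121
Base→A→N→B→G→T→Base: 24+35+9+14+22+14 = 118
… (46 more)
Base→T→A→B→N→G→Base: 14+34+26+9+7+8 = 98  ← best
The minimum is 98.
One optimal route: Base → T → A → B → N → G → Base (or its reverse).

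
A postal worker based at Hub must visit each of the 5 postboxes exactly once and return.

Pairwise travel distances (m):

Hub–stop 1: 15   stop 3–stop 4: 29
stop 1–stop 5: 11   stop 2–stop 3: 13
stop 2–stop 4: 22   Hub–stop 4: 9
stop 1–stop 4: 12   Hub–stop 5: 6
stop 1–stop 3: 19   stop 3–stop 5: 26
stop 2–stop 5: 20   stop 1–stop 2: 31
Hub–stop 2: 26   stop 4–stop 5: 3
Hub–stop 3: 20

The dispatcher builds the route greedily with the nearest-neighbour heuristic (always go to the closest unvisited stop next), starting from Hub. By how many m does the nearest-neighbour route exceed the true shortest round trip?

Excess over optimum: 1 m.

From Hub: stop 5=6, stop 4=9, stop 1=15, stop 3=20, stop 2=26 → choose stop 5 (6).
From stop 5: stop 4=3, stop 1=11, stop 2=20, stop 3=26 → choose stop 4 (3).
From stop 4: stop 1=12, stop 2=22, stop 3=29 → choose stop 1 (12).
From stop 1: stop 3=19, stop 2=31 → choose stop 3 (19).
From stop 3: stop 2=13 → choose stop 2 (13).
NN route Hub → stop 5 → stop 4 → stop 1 → stop 3 → stop 2 → Hub costs 79.
Optimal: Hub → stop 1 → stop 3 → stop 2 → stop 4 → stop 5 → Hub costs 78 (by enumerating all 60 distinct tours).
Excess = 79 − 78 = 1.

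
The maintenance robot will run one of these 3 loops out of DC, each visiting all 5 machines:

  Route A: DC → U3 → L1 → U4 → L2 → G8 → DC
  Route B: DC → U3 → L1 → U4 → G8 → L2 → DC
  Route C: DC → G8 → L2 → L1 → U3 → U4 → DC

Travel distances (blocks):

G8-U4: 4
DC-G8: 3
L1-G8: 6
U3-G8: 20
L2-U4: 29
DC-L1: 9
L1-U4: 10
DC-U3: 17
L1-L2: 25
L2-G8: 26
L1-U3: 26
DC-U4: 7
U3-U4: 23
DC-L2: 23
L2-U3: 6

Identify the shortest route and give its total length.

Route A: 17 + 26 + 10 + 29 + 26 + 3 = 111
Route B: 17 + 26 + 10 + 4 + 26 + 23 = 106
Route C: 3 + 26 + 25 + 26 + 23 + 7 = 110

106 blocks — Route B is the shortest.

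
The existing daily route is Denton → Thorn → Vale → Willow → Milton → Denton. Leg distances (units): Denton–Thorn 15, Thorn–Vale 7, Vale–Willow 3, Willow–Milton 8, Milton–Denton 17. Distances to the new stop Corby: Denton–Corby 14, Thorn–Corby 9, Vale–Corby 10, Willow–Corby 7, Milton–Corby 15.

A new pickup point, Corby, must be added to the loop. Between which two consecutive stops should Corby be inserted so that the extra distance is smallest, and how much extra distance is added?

Insertion cost between consecutive stops i–j is d(i,Corby) + d(Corby,j) − d(i,j):
  between Denton and Thorn: 14 + 9 − 15 = 8
  between Thorn and Vale: 9 + 10 − 7 = 12
  between Vale and Willow: 10 + 7 − 3 = 14
  between Willow and Milton: 7 + 15 − 8 = 14
  between Milton and Denton: 15 + 14 − 17 = 12
Cheapest insertion is between Denton and Thorn, adding 8.
New total = 50 + 8 = 58.

Adding 8 by placing Corby on the Denton–Thorn leg.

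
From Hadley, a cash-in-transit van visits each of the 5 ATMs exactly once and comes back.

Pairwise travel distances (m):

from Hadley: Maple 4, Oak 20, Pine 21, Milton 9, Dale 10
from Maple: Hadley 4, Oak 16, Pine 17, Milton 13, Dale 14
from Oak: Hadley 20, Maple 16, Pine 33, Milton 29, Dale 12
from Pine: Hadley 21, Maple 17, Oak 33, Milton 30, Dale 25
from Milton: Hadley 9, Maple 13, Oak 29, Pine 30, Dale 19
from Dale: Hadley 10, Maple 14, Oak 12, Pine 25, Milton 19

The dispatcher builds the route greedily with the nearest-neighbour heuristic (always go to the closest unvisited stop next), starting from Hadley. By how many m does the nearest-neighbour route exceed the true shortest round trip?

Hadley: Maple=4, Milton=9, Dale=10, Oak=20, Pine=21 ⇒ Maple
Maple: Milton=13, Dale=14, Oak=16, Pine=17 ⇒ Milton
Milton: Dale=19, Oak=29, Pine=30 ⇒ Dale
Dale: Oak=12, Pine=25 ⇒ Oak
Oak: Pine=33 ⇒ Pine
NN route Hadley → Maple → Milton → Dale → Oak → Pine → Hadley costs 102.
Optimal: Hadley → Maple → Pine → Oak → Dale → Milton → Hadley costs 94 (by enumerating all 60 distinct tours).
Excess = 102 − 94 = 8.

The nearest-neighbour route is 8 m longer than optimal.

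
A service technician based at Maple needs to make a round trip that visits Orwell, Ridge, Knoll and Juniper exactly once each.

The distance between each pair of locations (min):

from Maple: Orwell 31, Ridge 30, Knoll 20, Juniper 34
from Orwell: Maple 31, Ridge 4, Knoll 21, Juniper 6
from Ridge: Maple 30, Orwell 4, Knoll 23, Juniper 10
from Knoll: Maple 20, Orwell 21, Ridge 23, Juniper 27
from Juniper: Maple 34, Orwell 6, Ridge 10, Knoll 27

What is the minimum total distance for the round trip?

Maple - Orwell - Ridge - Knoll - Juniper - Maple: 31+4+23+27+34 = 119
Maple - Orwell - Ridge - Juniper - Knoll - Maple: 31+4+10+27+20 = 92
Maple - Orwell - Knoll - Ridge - Juniper - Maple: 31+21+23+10+34 = 119
Maple - Orwell - Knoll - Juniper - Ridge - Maple: 31+21+27+10+30 = 119
Maple - Orwell - Juniper - Ridge - Knoll - Maple: 31+6+10+23+20 = 90
Maple - Orwell - Juniper - Knoll - Ridge - Maple: 31+6+27+23+30 = 117
Maple - Ridge - Orwell - Knoll - Juniper - Maple: 30+4+21+27+34 = 116
Maple - Ridge - Orwell - Juniper - Knoll - Maple: 30+4+6+27+20 = 87
Maple - Ridge - Knoll - Orwell - Juniper - Maple: 30+23+21+6+34 = 114
Maple - Ridge - Juniper - Orwell - Knoll - Maple: 30+10+6+21+20 = 87
Maple - Knoll - Orwell - Ridge - Juniper - Maple: 20+21+4+10+34 = 89
Maple - Knoll - Ridge - Orwell - Juniper - Maple: 20+23+4+6+34 = 87
The minimum is 87.
One optimal route: Maple → Ridge → Orwell → Juniper → Knoll → Maple (or its reverse).

87 min — the shortest possible round trip.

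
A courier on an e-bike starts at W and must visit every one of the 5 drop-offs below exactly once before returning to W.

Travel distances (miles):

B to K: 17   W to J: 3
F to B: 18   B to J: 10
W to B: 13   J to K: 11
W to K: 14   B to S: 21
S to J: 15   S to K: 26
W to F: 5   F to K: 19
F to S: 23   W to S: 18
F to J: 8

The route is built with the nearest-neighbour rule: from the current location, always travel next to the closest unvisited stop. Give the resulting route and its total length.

W → [J:3 / F:5 / B:13 / K:14 / S:18] → J (3)
J → [F:8 / B:10 / K:11 / S:15] → F (8)
F → [B:18 / K:19 / S:23] → B (18)
B → [K:17 / S:21] → K (17)
K → [S:26] → S (26)
Return S→W: 18.
Total = 3 + 8 + 18 + 17 + 26 + 18 = 90.

90 miles along W → J → F → B → K → S → W.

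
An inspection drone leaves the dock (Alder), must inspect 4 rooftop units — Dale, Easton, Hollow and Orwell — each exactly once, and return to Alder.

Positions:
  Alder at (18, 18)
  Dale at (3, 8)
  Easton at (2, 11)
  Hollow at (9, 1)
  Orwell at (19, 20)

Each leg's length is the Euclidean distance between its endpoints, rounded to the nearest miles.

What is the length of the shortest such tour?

Minimum total distance: 52 miles.

With 4 stops there are 4!/2 = 12 distinct round trips (a route and its reverse cost the same).
Alder-Dale-Easton-Hollow-Orwell-Alder: 18+3+12+21+2 = 56
Alder-Dale-Easton-Orwell-Hollow-Alder: 18+3+19+21+19 = 80
Alder-Dale-Hollow-Easton-Orwell-Alder: 18+9+12+19+2 = 60
Alder-Dale-Hollow-Orwell-Easton-Alder: 18+9+21+19+17 = 84
Alder-Dale-Orwell-Easton-Hollow-Alder: 18+20+19+12+19 = 88
Alder-Dale-Orwell-Hollow-Easton-Alder: 18+20+21+12+17 = 88
Alder-Easton-Dale-Hollow-Orwell-Alder: 17+3+9+21+2 = 52
Alder-Easton-Dale-Orwell-Hollow-Alder: 17+3+20+21+19 = 80
Alder-Easton-Hollow-Dale-Orwell-Alder: 17+12+9+20+2 = 60
Alder-Easton-Orwell-Dale-Hollow-Alder: 17+19+20+9+19 = 84
Alder-Hollow-Dale-Easton-Orwell-Alder: 19+9+3+19+2 = 52
Alder-Hollow-Easton-Dale-Orwell-Alder: 19+12+3+20+2 = 56
The minimum is 52.
One optimal route: Alder → Easton → Dale → Hollow → Orwell → Alder (or its reverse).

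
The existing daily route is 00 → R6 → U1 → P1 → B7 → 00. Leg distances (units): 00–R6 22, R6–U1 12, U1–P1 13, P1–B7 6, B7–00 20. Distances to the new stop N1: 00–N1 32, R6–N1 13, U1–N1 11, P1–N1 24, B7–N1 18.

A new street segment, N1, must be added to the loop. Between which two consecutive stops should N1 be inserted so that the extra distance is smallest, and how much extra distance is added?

Adding 12 by placing N1 on the R6–U1 leg.

Insertion cost between consecutive stops i–j is d(i,N1) + d(N1,j) − d(i,j):
  between 00 and R6: 32 + 13 − 22 = 23
  between R6 and U1: 13 + 11 − 12 = 12
  between U1 and P1: 11 + 24 − 13 = 22
  between P1 and B7: 24 + 18 − 6 = 36
  between B7 and 00: 18 + 32 − 20 = 30
Cheapest insertion is between R6 and U1, adding 12.
New total = 73 + 12 = 85.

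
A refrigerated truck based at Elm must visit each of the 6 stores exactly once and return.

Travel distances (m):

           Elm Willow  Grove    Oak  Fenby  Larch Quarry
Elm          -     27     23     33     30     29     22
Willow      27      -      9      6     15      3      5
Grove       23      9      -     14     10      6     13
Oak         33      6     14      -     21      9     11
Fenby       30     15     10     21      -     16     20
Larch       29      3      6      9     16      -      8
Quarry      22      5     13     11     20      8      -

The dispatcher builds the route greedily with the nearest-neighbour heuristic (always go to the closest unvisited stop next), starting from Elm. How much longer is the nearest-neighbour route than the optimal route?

12 m longer than the optimal tour.

Elm: Quarry=22, Grove=23, Willow=27, Larch=29, Fenby=30, Oak=33 ⇒ Quarry
Quarry: Willow=5, Larch=8, Oak=11, Grove=13, Fenby=20 ⇒ Willow
Willow: Larch=3, Oak=6, Grove=9, Fenby=15 ⇒ Larch
Larch: Grove=6, Oak=9, Fenby=16 ⇒ Grove
Grove: Fenby=10, Oak=14 ⇒ Fenby
Fenby: Oak=21 ⇒ Oak
NN route Elm → Quarry → Willow → Larch → Grove → Fenby → Oak → Elm costs 100.
Optimal: Elm → Fenby → Grove → Larch → Willow → Oak → Quarry → Elm costs 88 (by enumerating all 360 distinct tours).
Excess = 100 − 88 = 12.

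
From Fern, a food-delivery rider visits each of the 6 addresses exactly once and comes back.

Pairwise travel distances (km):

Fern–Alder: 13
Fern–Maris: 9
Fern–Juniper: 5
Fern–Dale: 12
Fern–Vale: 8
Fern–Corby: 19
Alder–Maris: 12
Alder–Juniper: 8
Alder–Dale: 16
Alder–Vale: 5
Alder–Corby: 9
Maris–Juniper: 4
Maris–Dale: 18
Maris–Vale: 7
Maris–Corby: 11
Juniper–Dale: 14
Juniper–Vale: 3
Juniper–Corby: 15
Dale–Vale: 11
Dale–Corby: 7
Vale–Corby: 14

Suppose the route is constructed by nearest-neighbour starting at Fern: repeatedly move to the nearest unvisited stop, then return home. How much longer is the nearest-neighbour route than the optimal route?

From Fern: Juniper=5, Vale=8, Maris=9, Dale=12, Alder=13, Corby=19 → choose Juniper (5).
From Juniper: Vale=3, Maris=4, Alder=8, Dale=14, Corby=15 → choose Vale (3).
From Vale: Alder=5, Maris=7, Dale=11, Corby=14 → choose Alder (5).
From Alder: Corby=9, Maris=12, Dale=16 → choose Corby (9).
From Corby: Dale=7, Maris=11 → choose Dale (7).
From Dale: Maris=18 → choose Maris (18).
NN route Fern → Juniper → Vale → Alder → Corby → Dale → Maris → Fern costs 56.
Optimal: Fern → Maris → Juniper → Vale → Alder → Corby → Dale → Fern costs 49 (by enumerating all 360 distinct tours).
Excess = 56 − 49 = 7.

Excess over optimum: 7 km.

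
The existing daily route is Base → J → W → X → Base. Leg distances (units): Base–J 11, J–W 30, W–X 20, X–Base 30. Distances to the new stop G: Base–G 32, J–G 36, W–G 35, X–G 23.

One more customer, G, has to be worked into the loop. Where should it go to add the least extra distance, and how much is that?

+25 — insert G between X and Base.

Insertion cost between consecutive stops i–j is d(i,G) + d(G,j) − d(i,j):
  between Base and J: 32 + 36 − 11 = 57
  between J and W: 36 + 35 − 30 = 41
  between W and X: 35 + 23 − 20 = 38
  between X and Base: 23 + 32 − 30 = 25
Cheapest insertion is between X and Base, adding 25.
New total = 91 + 25 = 116.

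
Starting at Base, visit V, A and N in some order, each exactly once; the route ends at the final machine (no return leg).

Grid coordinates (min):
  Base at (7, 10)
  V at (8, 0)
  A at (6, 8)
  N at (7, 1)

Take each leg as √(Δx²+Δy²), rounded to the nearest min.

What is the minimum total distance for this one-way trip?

Shortest open route: 10 min.

There are 3! = 6 possible orderings.
Base→V→A→N: 10+8+7 = 25
Base→V→N→A: 10+1+7 = 18
Base→A→V→N: 2+8+1 = 11
Base→A→N→V: 2+7+1 = 10
Base→N→V→A: 9+1+8 = 18
Base→N→A→V: 9+7+8 = 24
The minimum is 10.
One shortest path: Base → A → N → V.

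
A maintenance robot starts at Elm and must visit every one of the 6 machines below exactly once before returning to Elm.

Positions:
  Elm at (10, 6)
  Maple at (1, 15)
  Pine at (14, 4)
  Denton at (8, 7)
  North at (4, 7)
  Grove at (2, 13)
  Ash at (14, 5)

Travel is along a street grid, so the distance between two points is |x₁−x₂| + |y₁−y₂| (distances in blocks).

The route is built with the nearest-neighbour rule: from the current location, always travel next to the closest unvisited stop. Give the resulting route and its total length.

At Elm the remaining stops are Denton 3, Ash 5, Pine 6, North 7, Grove 15, Maple 18; go to Denton.
At Denton the remaining stops are North 4, Ash 8, Pine 9, Grove 12, Maple 15; go to North.
At North the remaining stops are Grove 8, Maple 11, Ash 12, Pine 13; go to Grove.
At Grove the remaining stops are Maple 3, Ash 20, Pine 21; go to Maple.
At Maple the remaining stops are Ash 23, Pine 24; go to Ash.
At Ash the remaining stops are Pine 1; go to Pine.
Return Pine→Elm: 6.
Total = 3 + 4 + 8 + 3 + 23 + 1 + 6 = 48.

48 blocks along Elm → Denton → North → Grove → Maple → Ash → Pine → Elm.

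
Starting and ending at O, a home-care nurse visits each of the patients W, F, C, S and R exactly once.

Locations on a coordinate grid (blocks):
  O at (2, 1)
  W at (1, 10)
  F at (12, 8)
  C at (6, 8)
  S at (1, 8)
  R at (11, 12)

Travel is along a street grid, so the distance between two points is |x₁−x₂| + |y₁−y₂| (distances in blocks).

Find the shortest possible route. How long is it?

O→W→F→C→S→R→O: 10+13+6+5+14+20 = 68
O→W→F→C→R→S→O: 10+13+6+9+14+8 = 60
O→W→F→S→C→R→O: 10+13+11+5+9+20 = 68
O→W→F→S→R→C→O: 10+13+11+14+9+11 = 68
O→W→F→R→C→S→O: 10+13+5+9+5+8 = 50
O→W→F→R→S→C→O: 10+13+5+14+5+11 = 58
O→W→C→F→S→R→O: 10+7+6+11+14+20 = 68
O→W→C→F→R→S→O: 10+7+6+5+14+8 = 50
O→W→C→S→F→R→O: 10+7+5+11+5+20 = 58
O→W→C→S→R→F→O: 10+7+5+14+5+17 = 58
O→W→C→R→F→S→O: 10+7+9+5+11+8 = 50
O→W→C→R→S→F→O: 10+7+9+14+11+17 = 68
O→W→S→F→C→R→O: 10+2+11+6+9+20 = 58
O→W→S→F→R→C→O: 10+2+11+5+9+11 = 48
… (46 more)
O→C→F→R→W→S→O: 11+6+5+12+2+8 = 44  ← best
The minimum is 44.
One optimal route: O → C → F → R → W → S → O (or its reverse).

44 blocks — the shortest possible round trip.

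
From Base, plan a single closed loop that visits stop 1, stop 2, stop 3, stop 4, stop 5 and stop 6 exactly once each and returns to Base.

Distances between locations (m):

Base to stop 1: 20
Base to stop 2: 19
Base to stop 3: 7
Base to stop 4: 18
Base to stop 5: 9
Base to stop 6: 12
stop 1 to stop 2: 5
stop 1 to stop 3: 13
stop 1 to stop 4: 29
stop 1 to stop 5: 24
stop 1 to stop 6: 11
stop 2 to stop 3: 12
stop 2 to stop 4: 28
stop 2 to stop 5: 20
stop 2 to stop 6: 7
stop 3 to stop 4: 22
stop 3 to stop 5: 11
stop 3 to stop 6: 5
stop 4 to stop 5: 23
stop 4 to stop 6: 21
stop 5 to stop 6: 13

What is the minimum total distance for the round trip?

Shortest round trip = 84 m.

With 6 stops there are 6!/2 = 360 distinct round trips (a route and its reverse cost the same).
Base → stop 1 → stop 2 → stop 3 → stop 4 → stop 5 → stop 6 → Base: 20+5+12+22+23+13+12 = 107
Base → stop 1 → stop 2 → stop 3 → stop 4 → stop 6 → stop 5 → Base: 20+5+12+22+21+13+9 = 102
Base → stop 1 → stop 2 → stop 3 → stop 5 → stop 4 → stop 6 → Base: 20+5+12+11+23+21+12 = 104
Base → stop 1 → stop 2 → stop 3 → stop 5 → stop 6 → stop 4 → Base: 20+5+12+11+13+21+18 = 100
Base → stop 1 → stop 2 → stop 3 → stop 6 → stop 4 → stop 5 → Base: 20+5+12+5+21+23+9 = 95
Base → stop 1 → stop 2 → stop 3 → stop 6 → stop 5 → stop 4 → Base: 20+5+12+5+13+23+18 = 96
Base → stop 1 → stop 2 → stop 4 → stop 3 → stop 5 → stop 6 → Base: 20+5+28+22+11+13+12 = 111
Base → stop 1 → stop 2 → stop 4 → stop 3 → stop 6 → stop 5 → Base: 20+5+28+22+5+13+9 = 102
… (352 more)
Base → stop 4 → stop 1 → stop 2 → stop 6 → stop 3 → stop 5 → Base: 18+29+5+7+5+11+9 = 84  ← best
The minimum is 84.
One optimal route: Base → stop 4 → stop 1 → stop 2 → stop 6 → stop 3 → stop 5 → Base (or its reverse).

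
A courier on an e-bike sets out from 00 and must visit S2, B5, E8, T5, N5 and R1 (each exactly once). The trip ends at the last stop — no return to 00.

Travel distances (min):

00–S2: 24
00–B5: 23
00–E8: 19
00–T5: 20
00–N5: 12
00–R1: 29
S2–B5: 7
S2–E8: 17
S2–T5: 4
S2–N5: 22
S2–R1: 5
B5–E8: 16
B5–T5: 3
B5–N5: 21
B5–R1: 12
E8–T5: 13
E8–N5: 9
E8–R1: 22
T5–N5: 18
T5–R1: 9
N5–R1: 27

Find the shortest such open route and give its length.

There are 6! = 720 possible orderings.
00 → S2 → B5 → E8 → T5 → N5 → R1: 24+7+16+13+18+27 = 105
00 → S2 → B5 → E8 → T5 → R1 → N5: 24+7+16+13+9+27 = 96
00 → S2 → B5 → E8 → N5 → T5 → R1: 24+7+16+9+18+9 = 83
00 → S2 → B5 → E8 → N5 → R1 → T5: 24+7+16+9+27+9 = 92
00 → S2 → B5 → E8 → R1 → T5 → N5: 24+7+16+22+9+18 = 96
00 → S2 → B5 → E8 → R1 → N5 → T5: 24+7+16+22+27+18 = 114
00 → S2 → B5 → T5 → E8 → N5 → R1: 24+7+3+13+9+27 = 83
00 → S2 → B5 → T5 → E8 → R1 → N5: 24+7+3+13+22+27 = 96
… (712 more)
00 → N5 → E8 → B5 → T5 → S2 → R1: 12+9+16+3+4+5 = 49  ← best
The minimum is 49.
One shortest path: 00 → N5 → E8 → B5 → T5 → S2 → R1.

Minimum one-way distance = 49 min.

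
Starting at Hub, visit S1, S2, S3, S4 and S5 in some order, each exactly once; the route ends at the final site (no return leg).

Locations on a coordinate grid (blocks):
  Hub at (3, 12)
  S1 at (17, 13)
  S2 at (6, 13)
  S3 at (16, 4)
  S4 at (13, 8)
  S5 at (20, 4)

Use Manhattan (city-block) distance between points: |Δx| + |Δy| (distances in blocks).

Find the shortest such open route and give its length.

There are 5! = 120 possible orderings.
Hub - S1 - S2 - S3 - S4 - S5: 15+11+19+7+11 = 63
Hub - S1 - S2 - S3 - S5 - S4: 15+11+19+4+11 = 60
Hub - S1 - S2 - S4 - S3 - S5: 15+11+12+7+4 = 49
Hub - S1 - S2 - S4 - S5 - S3: 15+11+12+11+4 = 53
Hub - S1 - S2 - S5 - S3 - S4: 15+11+23+4+7 = 60
Hub - S1 - S2 - S5 - S4 - S3: 15+11+23+11+7 = 67
Hub - S1 - S3 - S2 - S4 - S5: 15+10+19+12+11 = 67
Hub - S1 - S3 - S2 - S5 - S4: 15+10+19+23+11 = 78
Hub - S1 - S3 - S4 - S2 - S5: 15+10+7+12+23 = 67
Hub - S1 - S3 - S4 - S5 - S2: 15+10+7+11+23 = 66
Hub - S1 - S3 - S5 - S2 - S4: 15+10+4+23+12 = 64
Hub - S1 - S3 - S5 - S4 - S2: 15+10+4+11+12 = 52
Hub - S1 - S4 - S2 - S3 - S5: 15+9+12+19+4 = 59
Hub - S1 - S4 - S2 - S5 - S3: 15+9+12+23+4 = 63
… (106 more)
Hub - S2 - S1 - S4 - S3 - S5: 4+11+9+7+4 = 35  ← best
The minimum is 35.
One shortest path: Hub → S2 → S1 → S4 → S3 → S5.

Shortest open route: 35 blocks.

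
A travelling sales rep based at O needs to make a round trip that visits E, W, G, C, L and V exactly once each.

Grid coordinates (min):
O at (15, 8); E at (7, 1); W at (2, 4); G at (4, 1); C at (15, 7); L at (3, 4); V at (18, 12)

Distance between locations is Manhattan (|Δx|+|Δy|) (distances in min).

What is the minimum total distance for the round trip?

With 6 stops there are 6!/2 = 360 distinct round trips (a route and its reverse cost the same).
O-E-W-G-C-L-V-O: 15+8+5+17+15+23+7 = 90
O-E-W-G-C-V-L-O: 15+8+5+17+8+23+16 = 92
O-E-W-G-L-C-V-O: 15+8+5+4+15+8+7 = 62
O-E-W-G-L-V-C-O: 15+8+5+4+23+8+1 = 64
O-E-W-G-V-C-L-O: 15+8+5+25+8+15+16 = 92
O-E-W-G-V-L-C-O: 15+8+5+25+23+15+1 = 92
O-E-W-C-G-L-V-O: 15+8+16+17+4+23+7 = 90
O-E-W-C-G-V-L-O: 15+8+16+17+25+23+16 = 120
… (352 more)
O-E-G-W-L-C-V-O: 15+3+5+1+15+8+7 = 54  ← best
The minimum is 54.
One optimal route: O → E → G → W → L → C → V → O (or its reverse).

Shortest round trip = 54 min.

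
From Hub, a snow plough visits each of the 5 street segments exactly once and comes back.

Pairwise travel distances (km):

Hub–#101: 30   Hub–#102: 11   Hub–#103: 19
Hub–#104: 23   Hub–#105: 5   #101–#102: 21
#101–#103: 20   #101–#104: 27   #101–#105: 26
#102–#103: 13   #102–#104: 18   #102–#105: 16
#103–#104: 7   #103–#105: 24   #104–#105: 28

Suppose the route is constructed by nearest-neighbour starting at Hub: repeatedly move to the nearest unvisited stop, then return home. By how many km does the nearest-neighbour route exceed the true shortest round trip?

From Hub: #105=5, #102=11, #103=19, #104=23, #101=30 → choose #105 (5).
From #105: #102=16, #103=24, #101=26, #104=28 → choose #102 (16).
From #102: #103=13, #104=18, #101=21 → choose #103 (13).
From #103: #104=7, #101=20 → choose #104 (7).
From #104: #101=27 → choose #101 (27).
NN route Hub → #105 → #102 → #103 → #104 → #101 → Hub costs 98.
Optimal: Hub → #102 → #104 → #103 → #101 → #105 → Hub costs 87 (by enumerating all 60 distinct tours).
Excess = 98 − 87 = 11.

The nearest-neighbour route is 11 km longer than optimal.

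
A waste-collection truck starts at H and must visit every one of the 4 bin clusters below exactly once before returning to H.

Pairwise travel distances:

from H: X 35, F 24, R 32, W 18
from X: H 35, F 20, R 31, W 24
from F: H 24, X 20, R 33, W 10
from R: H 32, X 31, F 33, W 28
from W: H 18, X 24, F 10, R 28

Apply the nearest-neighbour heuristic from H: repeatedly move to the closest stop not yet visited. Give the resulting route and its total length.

At H the remaining stops are W 18, F 24, R 32, X 35; go to W.
At W the remaining stops are F 10, X 24, R 28; go to F.
At F the remaining stops are X 20, R 33; go to X.
At X the remaining stops are R 31; go to R.
Return R→H: 32.
Total = 18 + 10 + 20 + 31 + 32 = 111.

111 along H → W → F → X → R → H.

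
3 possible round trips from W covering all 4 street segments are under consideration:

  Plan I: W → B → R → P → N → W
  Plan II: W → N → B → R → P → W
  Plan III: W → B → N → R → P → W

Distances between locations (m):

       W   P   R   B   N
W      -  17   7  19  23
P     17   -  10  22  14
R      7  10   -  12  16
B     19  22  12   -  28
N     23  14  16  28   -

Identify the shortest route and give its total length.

Plan I: 19 + 12 + 10 + 14 + 23 = 78
Plan II: 23 + 28 + 12 + 10 + 17 = 90
Plan III: 19 + 28 + 16 + 10 + 17 = 90

Shortest is Plan I, total 78 m.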